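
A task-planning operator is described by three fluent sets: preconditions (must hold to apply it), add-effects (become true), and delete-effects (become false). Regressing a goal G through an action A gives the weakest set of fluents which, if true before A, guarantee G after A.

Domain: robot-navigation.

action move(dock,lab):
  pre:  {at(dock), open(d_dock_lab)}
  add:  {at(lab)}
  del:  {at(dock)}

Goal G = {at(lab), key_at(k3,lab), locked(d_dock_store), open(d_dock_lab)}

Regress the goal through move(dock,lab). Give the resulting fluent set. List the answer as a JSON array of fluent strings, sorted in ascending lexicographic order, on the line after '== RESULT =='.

Regress:
  G ∩ del = {}  (empty — regression defined)
  G \ add = {at(lab), key_at(k3,lab), locked(d_dock_store), open(d_dock_lab)} \ {at(lab)} = {key_at(k3,lab), locked(d_dock_store), open(d_dock_lab)}
  ∪ pre   = {key_at(k3,lab), locked(d_dock_store), open(d_dock_lab)} ∪ {at(dock), open(d_dock_lab)}
          = {at(dock), key_at(k3,lab), locked(d_dock_store), open(d_dock_lab)}

== RESULT ==
["at(dock)", "key_at(k3,lab)", "locked(d_dock_store)", "open(d_dock_lab)"]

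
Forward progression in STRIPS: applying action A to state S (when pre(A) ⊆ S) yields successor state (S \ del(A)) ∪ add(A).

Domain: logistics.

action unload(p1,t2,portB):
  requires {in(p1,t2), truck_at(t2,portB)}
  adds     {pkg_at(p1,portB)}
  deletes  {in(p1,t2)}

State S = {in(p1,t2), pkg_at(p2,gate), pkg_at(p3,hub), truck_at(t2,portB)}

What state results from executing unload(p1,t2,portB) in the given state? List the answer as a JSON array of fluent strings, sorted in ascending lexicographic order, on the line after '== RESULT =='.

Compute (S \ del) ∪ add:
  pre ⊆ S: {in(p1,t2), truck_at(t2,portB)} ⊆ S  — applicable
  S \ del = {pkg_at(p2,gate), pkg_at(p3,hub), truck_at(t2,portB)}
  ∪ add   = {pkg_at(p1,portB), pkg_at(p2,gate), pkg_at(p3,hub), truck_at(t2,portB)}

== RESULT ==
["pkg_at(p1,portB)", "pkg_at(p2,gate)", "pkg_at(p3,hub)", "truck_at(t2,portB)"]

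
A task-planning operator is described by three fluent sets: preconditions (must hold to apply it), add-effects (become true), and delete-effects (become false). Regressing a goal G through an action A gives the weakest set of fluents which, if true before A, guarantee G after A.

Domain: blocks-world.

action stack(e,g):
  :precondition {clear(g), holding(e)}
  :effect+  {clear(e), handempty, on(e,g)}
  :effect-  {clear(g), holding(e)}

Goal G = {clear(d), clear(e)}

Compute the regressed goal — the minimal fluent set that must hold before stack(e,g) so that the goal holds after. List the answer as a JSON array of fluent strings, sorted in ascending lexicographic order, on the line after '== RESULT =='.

Compute (G \ add) ∪ pre:
  G ∩ del = {}  (empty — regression defined)
  G \ add = {clear(d), clear(e)} \ {clear(e), handempty, on(e,g)} = {clear(d)}
  ∪ pre   = {clear(d)} ∪ {clear(g), holding(e)}
          = {clear(d), clear(g), holding(e)}

== RESULT ==
["clear(d)", "clear(g)", "holding(e)"]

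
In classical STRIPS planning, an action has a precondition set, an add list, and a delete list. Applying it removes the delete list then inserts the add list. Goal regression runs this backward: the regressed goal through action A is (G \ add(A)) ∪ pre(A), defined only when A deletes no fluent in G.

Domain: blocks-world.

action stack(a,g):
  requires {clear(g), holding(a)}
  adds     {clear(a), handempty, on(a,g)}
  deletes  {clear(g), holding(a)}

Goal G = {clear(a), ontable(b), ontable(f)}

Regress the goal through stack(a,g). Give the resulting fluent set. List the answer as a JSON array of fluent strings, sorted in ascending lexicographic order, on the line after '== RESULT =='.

Regress:
  G ∩ del = {}  (empty — regression defined)
  G \ add = {clear(a), ontable(b), ontable(f)} \ {clear(a), handempty, on(a,g)} = {ontable(b), ontable(f)}
  ∪ pre   = {ontable(b), ontable(f)} ∪ {clear(g), holding(a)}
          = {clear(g), holding(a), ontable(b), ontable(f)}

== RESULT ==
["clear(g)", "holding(a)", "ontable(b)", "ontable(f)"]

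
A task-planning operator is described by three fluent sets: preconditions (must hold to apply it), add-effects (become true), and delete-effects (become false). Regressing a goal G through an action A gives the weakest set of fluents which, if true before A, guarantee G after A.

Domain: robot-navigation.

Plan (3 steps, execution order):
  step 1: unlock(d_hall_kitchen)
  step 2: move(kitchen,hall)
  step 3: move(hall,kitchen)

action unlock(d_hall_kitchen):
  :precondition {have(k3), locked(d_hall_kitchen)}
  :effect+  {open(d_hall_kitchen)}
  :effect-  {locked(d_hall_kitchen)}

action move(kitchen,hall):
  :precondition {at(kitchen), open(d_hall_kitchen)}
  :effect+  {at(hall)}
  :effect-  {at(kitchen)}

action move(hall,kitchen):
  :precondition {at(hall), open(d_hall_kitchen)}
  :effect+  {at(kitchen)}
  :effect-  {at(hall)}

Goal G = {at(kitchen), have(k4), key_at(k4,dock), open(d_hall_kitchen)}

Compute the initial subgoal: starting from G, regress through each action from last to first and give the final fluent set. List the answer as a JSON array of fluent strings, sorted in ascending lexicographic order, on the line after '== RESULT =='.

Work backward from the goal:
  through step 3 (move(hall,kitchen)): drop {at(kitchen)}, keep {have(k4), key_at(k4,dock), open(d_hall_kitchen)}, require {at(hall), open(d_hall_kitchen)}
    → {at(hall), have(k4), key_at(k4,dock), open(d_hall_kitchen)}
  through step 2 (move(kitchen,hall)): drop {at(hall)}, keep {have(k4), key_at(k4,dock), open(d_hall_kitchen)}, require {at(kitchen), open(d_hall_kitchen)}
    → {at(kitchen), have(k4), key_at(k4,dock), open(d_hall_kitchen)}
  through step 1 (unlock(d_hall_kitchen)): drop {open(d_hall_kitchen)}, keep {at(kitchen), have(k4), key_at(k4,dock)}, require {have(k3), locked(d_hall_kitchen)}
    → {at(kitchen), have(k3), have(k4), key_at(k4,dock), locked(d_hall_kitchen)}

== RESULT ==
["at(kitchen)", "have(k3)", "have(k4)", "key_at(k4,dock)", "locked(d_hall_kitchen)"]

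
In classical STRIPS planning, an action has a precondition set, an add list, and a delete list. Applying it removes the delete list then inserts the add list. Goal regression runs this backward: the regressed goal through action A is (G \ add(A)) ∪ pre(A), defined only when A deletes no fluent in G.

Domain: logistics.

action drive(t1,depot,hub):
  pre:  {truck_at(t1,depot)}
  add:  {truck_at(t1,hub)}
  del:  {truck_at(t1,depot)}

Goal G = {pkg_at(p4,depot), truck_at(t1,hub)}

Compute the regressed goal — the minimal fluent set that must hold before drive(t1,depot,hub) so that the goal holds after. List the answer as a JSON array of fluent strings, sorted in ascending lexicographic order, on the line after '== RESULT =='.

Regress:
  G ∩ del = {}  (empty — regression defined)
  G \ add = {pkg_at(p4,depot), truck_at(t1,hub)} \ {truck_at(t1,hub)} = {pkg_at(p4,depot)}
  ∪ pre   = {pkg_at(p4,depot)} ∪ {truck_at(t1,depot)}
          = {pkg_at(p4,depot), truck_at(t1,depot)}

== RESULT ==
["pkg_at(p4,depot)", "truck_at(t1,depot)"]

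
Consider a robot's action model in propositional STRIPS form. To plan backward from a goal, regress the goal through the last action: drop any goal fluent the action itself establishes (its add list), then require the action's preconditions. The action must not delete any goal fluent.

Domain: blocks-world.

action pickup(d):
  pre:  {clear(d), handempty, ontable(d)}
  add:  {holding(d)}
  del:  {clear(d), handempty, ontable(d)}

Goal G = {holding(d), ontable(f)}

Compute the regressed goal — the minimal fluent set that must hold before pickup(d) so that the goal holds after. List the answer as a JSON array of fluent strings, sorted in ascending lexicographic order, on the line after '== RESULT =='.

Regress:
  G ∩ del = {}  (empty — regression defined)
  G \ add = {holding(d), ontable(f)} \ {holding(d)} = {ontable(f)}
  ∪ pre   = {ontable(f)} ∪ {clear(d), handempty, ontable(d)}
          = {clear(d), handempty, ontable(d), ontable(f)}

== RESULT ==
["clear(d)", "handempty", "ontable(d)", "ontable(f)"]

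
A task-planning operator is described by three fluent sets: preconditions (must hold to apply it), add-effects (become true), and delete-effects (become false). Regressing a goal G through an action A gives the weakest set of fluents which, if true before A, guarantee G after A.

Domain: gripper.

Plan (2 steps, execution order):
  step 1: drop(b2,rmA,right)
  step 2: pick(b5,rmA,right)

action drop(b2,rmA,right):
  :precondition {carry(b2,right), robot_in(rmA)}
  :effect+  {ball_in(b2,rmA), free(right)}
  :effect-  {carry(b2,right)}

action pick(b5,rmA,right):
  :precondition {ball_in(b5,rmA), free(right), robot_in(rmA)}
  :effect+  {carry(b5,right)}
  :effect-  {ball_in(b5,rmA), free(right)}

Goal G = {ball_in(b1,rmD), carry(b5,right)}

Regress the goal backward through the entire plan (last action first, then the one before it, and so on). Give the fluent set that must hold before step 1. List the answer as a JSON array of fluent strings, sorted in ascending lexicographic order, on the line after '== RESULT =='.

Work backward from the goal:
  through step 2 (pick(b5,rmA,right)): drop {carry(b5,right)}, keep {ball_in(b1,rmD)}, require {ball_in(b5,rmA), free(right), robot_in(rmA)}
    → {ball_in(b1,rmD), ball_in(b5,rmA), free(right), robot_in(rmA)}
  through step 1 (drop(b2,rmA,right)): drop {free(right)}, keep {ball_in(b1,rmD), ball_in(b5,rmA), robot_in(rmA)}, require {carry(b2,right), robot_in(rmA)}
    → {ball_in(b1,rmD), ball_in(b5,rmA), carry(b2,right), robot_in(rmA)}

== RESULT ==
["ball_in(b1,rmD)", "ball_in(b5,rmA)", "carry(b2,right)", "robot_in(rmA)"]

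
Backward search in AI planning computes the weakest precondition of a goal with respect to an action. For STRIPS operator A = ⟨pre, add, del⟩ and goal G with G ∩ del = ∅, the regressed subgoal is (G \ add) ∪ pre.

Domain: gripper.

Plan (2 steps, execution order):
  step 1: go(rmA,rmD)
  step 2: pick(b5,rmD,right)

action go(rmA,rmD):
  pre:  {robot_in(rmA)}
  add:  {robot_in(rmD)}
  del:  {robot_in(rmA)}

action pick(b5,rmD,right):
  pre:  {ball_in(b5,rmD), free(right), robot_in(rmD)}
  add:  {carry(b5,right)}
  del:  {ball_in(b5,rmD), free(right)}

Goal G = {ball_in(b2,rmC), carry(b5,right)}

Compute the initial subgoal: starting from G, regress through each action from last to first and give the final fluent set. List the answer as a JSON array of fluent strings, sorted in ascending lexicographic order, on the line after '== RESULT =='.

Work backward from the goal:
  through step 2 (pick(b5,rmD,right)): drop {carry(b5,right)}, keep {ball_in(b2,rmC)}, require {ball_in(b5,rmD), free(right), robot_in(rmD)}
    → {ball_in(b2,rmC), ball_in(b5,rmD), free(right), robot_in(rmD)}
  through step 1 (go(rmA,rmD)): drop {robot_in(rmD)}, keep {ball_in(b2,rmC), ball_in(b5,rmD), free(right)}, require {robot_in(rmA)}
    → {ball_in(b2,rmC), ball_in(b5,rmD), free(right), robot_in(rmA)}

== RESULT ==
["ball_in(b2,rmC)", "ball_in(b5,rmD)", "free(right)", "robot_in(rmA)"]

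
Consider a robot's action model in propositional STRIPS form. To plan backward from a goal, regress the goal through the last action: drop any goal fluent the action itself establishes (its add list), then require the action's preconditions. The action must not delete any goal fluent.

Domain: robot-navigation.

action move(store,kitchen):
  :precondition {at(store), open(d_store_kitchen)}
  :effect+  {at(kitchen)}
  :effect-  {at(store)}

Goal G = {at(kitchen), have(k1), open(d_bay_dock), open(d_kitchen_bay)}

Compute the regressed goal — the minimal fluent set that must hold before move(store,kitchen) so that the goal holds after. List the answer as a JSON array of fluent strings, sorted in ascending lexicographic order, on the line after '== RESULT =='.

Regress:
  G ∩ del = {}  (empty — regression defined)
  G \ add = {at(kitchen), have(k1), open(d_bay_dock), open(d_kitchen_bay)} \ {at(kitchen)} = {have(k1), open(d_bay_dock), open(d_kitchen_bay)}
  ∪ pre   = {have(k1), open(d_bay_dock), open(d_kitchen_bay)} ∪ {at(store), open(d_store_kitchen)}
          = {at(store), have(k1), open(d_bay_dock), open(d_kitchen_bay), open(d_store_kitchen)}

== RESULT ==
["at(store)", "have(k1)", "open(d_bay_dock)", "open(d_kitchen_bay)", "open(d_store_kitchen)"]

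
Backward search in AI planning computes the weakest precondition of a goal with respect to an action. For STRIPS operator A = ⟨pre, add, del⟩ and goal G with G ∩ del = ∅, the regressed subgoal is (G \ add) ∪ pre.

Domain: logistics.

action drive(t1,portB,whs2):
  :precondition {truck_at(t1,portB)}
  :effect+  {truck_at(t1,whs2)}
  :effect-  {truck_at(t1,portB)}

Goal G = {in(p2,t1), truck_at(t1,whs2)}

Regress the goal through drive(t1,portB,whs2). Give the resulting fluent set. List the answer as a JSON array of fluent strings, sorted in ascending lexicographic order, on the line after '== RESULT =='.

Compute (G \ add) ∪ pre:
  G ∩ del = {}  (empty — regression defined)
  G \ add = {in(p2,t1), truck_at(t1,whs2)} \ {truck_at(t1,whs2)} = {in(p2,t1)}
  ∪ pre   = {in(p2,t1)} ∪ {truck_at(t1,portB)}
          = {in(p2,t1), truck_at(t1,portB)}

== RESULT ==
["in(p2,t1)", "truck_at(t1,portB)"]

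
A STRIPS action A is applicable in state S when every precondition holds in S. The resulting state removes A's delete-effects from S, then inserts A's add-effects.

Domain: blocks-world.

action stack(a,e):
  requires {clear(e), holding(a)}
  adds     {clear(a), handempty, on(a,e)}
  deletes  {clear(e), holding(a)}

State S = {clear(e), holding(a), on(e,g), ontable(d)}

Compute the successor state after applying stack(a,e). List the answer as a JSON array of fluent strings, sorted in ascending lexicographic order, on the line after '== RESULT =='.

Progress:
  pre ⊆ S: {clear(e), holding(a)} ⊆ S  — applicable
  S \ del = {on(e,g), ontable(d)}
  ∪ add   = {clear(a), handempty, on(a,e), on(e,g), ontable(d)}

== RESULT ==
["clear(a)", "handempty", "on(a,e)", "on(e,g)", "ontable(d)"]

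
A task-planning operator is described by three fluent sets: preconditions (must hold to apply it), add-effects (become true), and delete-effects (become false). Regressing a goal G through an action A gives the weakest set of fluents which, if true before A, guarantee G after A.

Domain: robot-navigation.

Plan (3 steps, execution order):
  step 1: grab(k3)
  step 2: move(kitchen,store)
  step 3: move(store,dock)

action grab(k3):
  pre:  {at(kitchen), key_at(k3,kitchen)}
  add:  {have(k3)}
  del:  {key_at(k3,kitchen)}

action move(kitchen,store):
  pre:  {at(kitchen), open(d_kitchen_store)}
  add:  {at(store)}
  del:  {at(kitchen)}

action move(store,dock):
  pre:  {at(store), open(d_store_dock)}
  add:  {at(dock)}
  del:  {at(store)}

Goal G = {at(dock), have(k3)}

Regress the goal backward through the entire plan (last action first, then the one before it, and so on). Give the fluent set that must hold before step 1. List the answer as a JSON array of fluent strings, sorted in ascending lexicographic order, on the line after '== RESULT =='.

Work backward from the goal:
  through step 3 (move(store,dock)): drop {at(dock)}, keep {have(k3)}, require {at(store), open(d_store_dock)}
    → {at(store), have(k3), open(d_store_dock)}
  through step 2 (move(kitchen,store)): drop {at(store)}, keep {have(k3), open(d_store_dock)}, require {at(kitchen), open(d_kitchen_store)}
    → {at(kitchen), have(k3), open(d_kitchen_store), open(d_store_dock)}
  through step 1 (grab(k3)): drop {have(k3)}, keep {at(kitchen), open(d_kitchen_store), open(d_store_dock)}, require {at(kitchen), key_at(k3,kitchen)}
    → {at(kitchen), key_at(k3,kitchen), open(d_kitchen_store), open(d_store_dock)}

== RESULT ==
["at(kitchen)", "key_at(k3,kitchen)", "open(d_kitchen_store)", "open(d_store_dock)"]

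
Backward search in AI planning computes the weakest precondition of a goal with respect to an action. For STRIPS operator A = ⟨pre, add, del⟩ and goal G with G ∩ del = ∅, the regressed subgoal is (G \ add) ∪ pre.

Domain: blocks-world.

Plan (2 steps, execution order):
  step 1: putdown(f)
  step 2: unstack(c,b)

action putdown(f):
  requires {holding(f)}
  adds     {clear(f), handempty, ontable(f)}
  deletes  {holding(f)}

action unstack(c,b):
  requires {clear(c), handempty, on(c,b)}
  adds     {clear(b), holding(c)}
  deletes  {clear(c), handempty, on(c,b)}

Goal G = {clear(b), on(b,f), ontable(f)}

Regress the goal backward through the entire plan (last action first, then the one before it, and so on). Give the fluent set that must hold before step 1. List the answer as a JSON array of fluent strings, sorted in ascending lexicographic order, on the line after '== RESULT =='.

Regress step by step:
  through step 2 (unstack(c,b)): drop {clear(b)}, keep {on(b,f), ontable(f)}, require {clear(c), handempty, on(c,b)}
    → {clear(c), handempty, on(b,f), on(c,b), ontable(f)}
  through step 1 (putdown(f)): drop {handempty, ontable(f)}, keep {clear(c), on(b,f), on(c,b)}, require {holding(f)}
    → {clear(c), holding(f), on(b,f), on(c,b)}

== RESULT ==
["clear(c)", "holding(f)", "on(b,f)", "on(c,b)"]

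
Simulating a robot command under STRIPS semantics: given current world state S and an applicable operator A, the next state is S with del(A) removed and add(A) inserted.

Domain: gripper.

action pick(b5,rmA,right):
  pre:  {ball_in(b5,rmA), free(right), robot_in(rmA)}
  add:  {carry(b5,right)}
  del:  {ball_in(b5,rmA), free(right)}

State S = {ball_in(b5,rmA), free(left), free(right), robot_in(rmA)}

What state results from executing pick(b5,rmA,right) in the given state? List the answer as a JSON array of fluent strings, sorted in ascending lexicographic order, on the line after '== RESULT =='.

Compute (S \ del) ∪ add:
  pre ⊆ S: {ball_in(b5,rmA), free(right), robot_in(rmA)} ⊆ S  — applicable
  S \ del = {free(left), robot_in(rmA)}
  ∪ add   = {carry(b5,right), free(left), robot_in(rmA)}

== RESULT ==
["carry(b5,right)", "free(left)", "robot_in(rmA)"]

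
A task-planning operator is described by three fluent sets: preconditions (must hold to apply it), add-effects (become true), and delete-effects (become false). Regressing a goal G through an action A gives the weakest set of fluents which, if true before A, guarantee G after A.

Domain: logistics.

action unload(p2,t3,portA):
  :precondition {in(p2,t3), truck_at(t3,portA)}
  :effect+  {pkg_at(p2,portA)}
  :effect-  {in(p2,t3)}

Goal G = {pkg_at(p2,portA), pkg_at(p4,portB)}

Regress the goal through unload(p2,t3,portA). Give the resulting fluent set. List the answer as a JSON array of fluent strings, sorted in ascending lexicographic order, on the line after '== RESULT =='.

Compute (G \ add) ∪ pre:
  G ∩ del = {}  (empty — regression defined)
  G \ add = {pkg_at(p2,portA), pkg_at(p4,portB)} \ {pkg_at(p2,portA)} = {pkg_at(p4,portB)}
  ∪ pre   = {pkg_at(p4,portB)} ∪ {in(p2,t3), truck_at(t3,portA)}
          = {in(p2,t3), pkg_at(p4,portB), truck_at(t3,portA)}

== RESULT ==
["in(p2,t3)", "pkg_at(p4,portB)", "truck_at(t3,portA)"]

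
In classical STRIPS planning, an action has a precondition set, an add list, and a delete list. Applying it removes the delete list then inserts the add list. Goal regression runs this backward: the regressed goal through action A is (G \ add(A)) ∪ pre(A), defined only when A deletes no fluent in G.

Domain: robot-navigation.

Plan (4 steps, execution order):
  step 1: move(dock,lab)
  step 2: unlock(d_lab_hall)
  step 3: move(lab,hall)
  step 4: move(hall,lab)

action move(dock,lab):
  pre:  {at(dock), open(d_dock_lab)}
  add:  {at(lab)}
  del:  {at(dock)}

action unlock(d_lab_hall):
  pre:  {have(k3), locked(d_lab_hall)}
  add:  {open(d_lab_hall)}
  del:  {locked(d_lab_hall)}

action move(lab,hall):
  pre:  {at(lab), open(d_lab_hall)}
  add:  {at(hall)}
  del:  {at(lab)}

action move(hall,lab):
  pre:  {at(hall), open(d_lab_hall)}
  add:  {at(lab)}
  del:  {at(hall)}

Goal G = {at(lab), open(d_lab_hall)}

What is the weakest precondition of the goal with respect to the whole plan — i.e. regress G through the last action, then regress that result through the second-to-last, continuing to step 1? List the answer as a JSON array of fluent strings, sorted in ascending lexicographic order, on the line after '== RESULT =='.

Work backward from the goal:
  through step 4 (move(hall,lab)): drop {at(lab)}, keep {open(d_lab_hall)}, require {at(hall), open(d_lab_hall)}
    → {at(hall), open(d_lab_hall)}
  through step 3 (move(lab,hall)): drop {at(hall)}, keep {open(d_lab_hall)}, require {at(lab), open(d_lab_hall)}
    → {at(lab), open(d_lab_hall)}
  through step 2 (unlock(d_lab_hall)): drop {open(d_lab_hall)}, keep {at(lab)}, require {have(k3), locked(d_lab_hall)}
    → {at(lab), have(k3), locked(d_lab_hall)}
  through step 1 (move(dock,lab)): drop {at(lab)}, keep {have(k3), locked(d_lab_hall)}, require {at(dock), open(d_dock_lab)}
    → {at(dock), have(k3), locked(d_lab_hall), open(d_dock_lab)}

== RESULT ==
["at(dock)", "have(k3)", "locked(d_lab_hall)", "open(d_dock_lab)"]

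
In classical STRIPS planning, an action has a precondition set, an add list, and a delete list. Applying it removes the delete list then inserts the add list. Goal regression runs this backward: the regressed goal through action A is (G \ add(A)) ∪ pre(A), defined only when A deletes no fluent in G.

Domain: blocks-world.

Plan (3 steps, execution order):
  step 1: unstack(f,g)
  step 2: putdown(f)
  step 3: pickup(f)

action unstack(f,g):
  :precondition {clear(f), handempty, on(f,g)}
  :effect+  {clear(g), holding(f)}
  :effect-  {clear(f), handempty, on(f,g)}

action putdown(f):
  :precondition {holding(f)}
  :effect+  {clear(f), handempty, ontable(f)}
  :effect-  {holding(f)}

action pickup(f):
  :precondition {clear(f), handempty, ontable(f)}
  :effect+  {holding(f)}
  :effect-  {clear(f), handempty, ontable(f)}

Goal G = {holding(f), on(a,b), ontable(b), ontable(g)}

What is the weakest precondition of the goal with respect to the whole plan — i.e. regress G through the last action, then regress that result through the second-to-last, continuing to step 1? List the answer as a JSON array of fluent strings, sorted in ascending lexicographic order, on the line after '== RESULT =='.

Work backward from the goal:
  through step 3 (pickup(f)): drop {holding(f)}, keep {on(a,b), ontable(b), ontable(g)}, require {clear(f), handempty, ontable(f)}
    → {clear(f), handempty, on(a,b), ontable(b), ontable(f), ontable(g)}
  through step 2 (putdown(f)): drop {clear(f), handempty, ontable(f)}, keep {on(a,b), ontable(b), ontable(g)}, require {holding(f)}
    → {holding(f), on(a,b), ontable(b), ontable(g)}
  through step 1 (unstack(f,g)): drop {holding(f)}, keep {on(a,b), ontable(b), ontable(g)}, require {clear(f), handempty, on(f,g)}
    → {clear(f), handempty, on(a,b), on(f,g), ontable(b), ontable(g)}

== RESULT ==
["clear(f)", "handempty", "on(a,b)", "on(f,g)", "ontable(b)", "ontable(g)"]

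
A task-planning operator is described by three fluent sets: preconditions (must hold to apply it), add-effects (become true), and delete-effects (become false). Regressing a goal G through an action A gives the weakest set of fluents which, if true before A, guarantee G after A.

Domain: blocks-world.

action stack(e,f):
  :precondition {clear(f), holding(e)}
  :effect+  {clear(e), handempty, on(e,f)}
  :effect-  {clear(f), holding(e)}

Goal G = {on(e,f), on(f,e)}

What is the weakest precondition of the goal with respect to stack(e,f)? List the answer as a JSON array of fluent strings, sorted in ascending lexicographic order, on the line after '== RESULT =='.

Regress:
  G ∩ del = {}  (empty — regression defined)
  G \ add = {on(e,f), on(f,e)} \ {clear(e), handempty, on(e,f)} = {on(f,e)}
  ∪ pre   = {on(f,e)} ∪ {clear(f), holding(e)}
          = {clear(f), holding(e), on(f,e)}

== RESULT ==
["clear(f)", "holding(e)", "on(f,e)"]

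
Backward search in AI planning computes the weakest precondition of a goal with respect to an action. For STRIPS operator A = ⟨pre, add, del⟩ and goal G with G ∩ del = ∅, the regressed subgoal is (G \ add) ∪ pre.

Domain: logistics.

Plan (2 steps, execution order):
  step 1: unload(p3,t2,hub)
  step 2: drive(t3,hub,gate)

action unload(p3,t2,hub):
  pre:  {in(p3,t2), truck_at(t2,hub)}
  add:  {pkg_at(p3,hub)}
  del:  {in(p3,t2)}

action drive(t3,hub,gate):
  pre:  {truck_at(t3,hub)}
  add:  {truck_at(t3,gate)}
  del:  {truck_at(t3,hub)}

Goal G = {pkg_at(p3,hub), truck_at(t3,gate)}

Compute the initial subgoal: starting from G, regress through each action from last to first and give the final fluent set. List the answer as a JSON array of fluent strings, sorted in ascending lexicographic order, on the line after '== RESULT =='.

Work backward from the goal:
  through step 2 (drive(t3,hub,gate)): drop {truck_at(t3,gate)}, keep {pkg_at(p3,hub)}, require {truck_at(t3,hub)}
    → {pkg_at(p3,hub), truck_at(t3,hub)}
  through step 1 (unload(p3,t2,hub)): drop {pkg_at(p3,hub)}, keep {truck_at(t3,hub)}, require {in(p3,t2), truck_at(t2,hub)}
    → {in(p3,t2), truck_at(t2,hub), truck_at(t3,hub)}

== RESULT ==
["in(p3,t2)", "truck_at(t2,hub)", "truck_at(t3,hub)"]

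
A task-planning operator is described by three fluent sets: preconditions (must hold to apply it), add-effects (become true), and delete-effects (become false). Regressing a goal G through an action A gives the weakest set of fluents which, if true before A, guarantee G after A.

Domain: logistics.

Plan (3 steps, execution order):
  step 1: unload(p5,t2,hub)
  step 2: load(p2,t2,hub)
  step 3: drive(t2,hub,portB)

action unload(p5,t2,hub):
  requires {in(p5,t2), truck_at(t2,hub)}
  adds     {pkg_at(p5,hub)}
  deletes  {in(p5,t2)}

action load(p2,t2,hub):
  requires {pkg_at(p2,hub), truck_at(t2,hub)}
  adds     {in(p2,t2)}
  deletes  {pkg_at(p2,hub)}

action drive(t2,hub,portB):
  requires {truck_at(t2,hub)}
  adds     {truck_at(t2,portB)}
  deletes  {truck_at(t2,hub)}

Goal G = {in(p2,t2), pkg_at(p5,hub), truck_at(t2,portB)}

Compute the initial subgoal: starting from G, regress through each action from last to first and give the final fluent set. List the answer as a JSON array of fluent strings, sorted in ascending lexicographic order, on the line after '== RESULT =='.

Work backward from the goal:
  through step 3 (drive(t2,hub,portB)): drop {truck_at(t2,portB)}, keep {in(p2,t2), pkg_at(p5,hub)}, require {truck_at(t2,hub)}
    → {in(p2,t2), pkg_at(p5,hub), truck_at(t2,hub)}
  through step 2 (load(p2,t2,hub)): drop {in(p2,t2)}, keep {pkg_at(p5,hub), truck_at(t2,hub)}, require {pkg_at(p2,hub), truck_at(t2,hub)}
    → {pkg_at(p2,hub), pkg_at(p5,hub), truck_at(t2,hub)}
  through step 1 (unload(p5,t2,hub)): drop {pkg_at(p5,hub)}, keep {pkg_at(p2,hub), truck_at(t2,hub)}, require {in(p5,t2), truck_at(t2,hub)}
    → {in(p5,t2), pkg_at(p2,hub), truck_at(t2,hub)}

== RESULT ==
["in(p5,t2)", "pkg_at(p2,hub)", "truck_at(t2,hub)"]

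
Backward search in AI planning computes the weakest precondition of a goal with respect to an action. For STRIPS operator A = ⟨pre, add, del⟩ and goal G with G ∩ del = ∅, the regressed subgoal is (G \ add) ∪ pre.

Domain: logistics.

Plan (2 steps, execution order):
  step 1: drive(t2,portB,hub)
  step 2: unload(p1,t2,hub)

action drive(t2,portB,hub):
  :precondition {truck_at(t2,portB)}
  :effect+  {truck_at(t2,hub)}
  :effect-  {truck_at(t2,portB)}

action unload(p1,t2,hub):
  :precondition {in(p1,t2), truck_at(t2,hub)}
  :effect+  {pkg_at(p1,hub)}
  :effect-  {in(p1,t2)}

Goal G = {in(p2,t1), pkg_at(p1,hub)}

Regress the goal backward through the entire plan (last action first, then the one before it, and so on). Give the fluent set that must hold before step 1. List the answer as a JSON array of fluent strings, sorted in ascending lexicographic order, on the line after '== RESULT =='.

Work backward from the goal:
  through step 2 (unload(p1,t2,hub)): drop {pkg_at(p1,hub)}, keep {in(p2,t1)}, require {in(p1,t2), truck_at(t2,hub)}
    → {in(p1,t2), in(p2,t1), truck_at(t2,hub)}
  through step 1 (drive(t2,portB,hub)): drop {truck_at(t2,hub)}, keep {in(p1,t2), in(p2,t1)}, require {truck_at(t2,portB)}
    → {in(p1,t2), in(p2,t1), truck_at(t2,portB)}

== RESULT ==
["in(p1,t2)", "in(p2,t1)", "truck_at(t2,portB)"]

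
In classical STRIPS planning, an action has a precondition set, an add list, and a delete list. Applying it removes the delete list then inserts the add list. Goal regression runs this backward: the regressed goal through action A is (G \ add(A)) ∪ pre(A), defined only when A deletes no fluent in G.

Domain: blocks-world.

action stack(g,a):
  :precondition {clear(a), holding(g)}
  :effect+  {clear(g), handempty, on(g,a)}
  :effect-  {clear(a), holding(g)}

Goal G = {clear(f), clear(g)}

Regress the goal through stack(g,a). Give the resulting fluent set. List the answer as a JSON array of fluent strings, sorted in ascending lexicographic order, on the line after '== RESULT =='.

Compute (G \ add) ∪ pre:
  G ∩ del = {}  (empty — regression defined)
  G \ add = {clear(f), clear(g)} \ {clear(g), handempty, on(g,a)} = {clear(f)}
  ∪ pre   = {clear(f)} ∪ {clear(a), holding(g)}
          = {clear(a), clear(f), holding(g)}

== RESULT ==
["clear(a)", "clear(f)", "holding(g)"]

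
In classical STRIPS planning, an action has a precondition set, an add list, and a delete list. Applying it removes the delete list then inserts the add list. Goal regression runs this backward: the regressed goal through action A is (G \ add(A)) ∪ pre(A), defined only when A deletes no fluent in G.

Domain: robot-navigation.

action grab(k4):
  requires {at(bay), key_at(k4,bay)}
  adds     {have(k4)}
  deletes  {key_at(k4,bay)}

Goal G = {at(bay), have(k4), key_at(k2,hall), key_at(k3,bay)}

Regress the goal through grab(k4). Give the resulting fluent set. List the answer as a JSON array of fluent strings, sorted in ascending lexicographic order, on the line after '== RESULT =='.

Compute (G \ add) ∪ pre:
  G ∩ del = {}  (empty — regression defined)
  G \ add = {at(bay), have(k4), key_at(k2,hall), key_at(k3,bay)} \ {have(k4)} = {at(bay), key_at(k2,hall), key_at(k3,bay)}
  ∪ pre   = {at(bay), key_at(k2,hall), key_at(k3,bay)} ∪ {at(bay), key_at(k4,bay)}
          = {at(bay), key_at(k2,hall), key_at(k3,bay), key_at(k4,bay)}

== RESULT ==
["at(bay)", "key_at(k2,hall)", "key_at(k3,bay)", "key_at(k4,bay)"]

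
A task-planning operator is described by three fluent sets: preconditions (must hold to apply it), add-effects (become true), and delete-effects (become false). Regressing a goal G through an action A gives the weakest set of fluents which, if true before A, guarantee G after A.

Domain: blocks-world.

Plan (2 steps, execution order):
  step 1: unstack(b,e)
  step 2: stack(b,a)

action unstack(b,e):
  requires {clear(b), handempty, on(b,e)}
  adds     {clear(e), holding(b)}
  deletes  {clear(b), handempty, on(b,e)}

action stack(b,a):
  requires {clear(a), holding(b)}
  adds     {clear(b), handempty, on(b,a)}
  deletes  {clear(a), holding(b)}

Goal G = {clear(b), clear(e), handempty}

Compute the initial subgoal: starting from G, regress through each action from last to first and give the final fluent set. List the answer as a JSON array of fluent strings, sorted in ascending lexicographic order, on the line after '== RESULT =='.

Regress step by step:
  through step 2 (stack(b,a)): drop {clear(b), handempty}, keep {clear(e)}, require {clear(a), holding(b)}
    → {clear(a), clear(e), holding(b)}
  through step 1 (unstack(b,e)): drop {clear(e), holding(b)}, keep {clear(a)}, require {clear(b), handempty, on(b,e)}
    → {clear(a), clear(b), handempty, on(b,e)}

== RESULT ==
["clear(a)", "clear(b)", "handempty", "on(b,e)"]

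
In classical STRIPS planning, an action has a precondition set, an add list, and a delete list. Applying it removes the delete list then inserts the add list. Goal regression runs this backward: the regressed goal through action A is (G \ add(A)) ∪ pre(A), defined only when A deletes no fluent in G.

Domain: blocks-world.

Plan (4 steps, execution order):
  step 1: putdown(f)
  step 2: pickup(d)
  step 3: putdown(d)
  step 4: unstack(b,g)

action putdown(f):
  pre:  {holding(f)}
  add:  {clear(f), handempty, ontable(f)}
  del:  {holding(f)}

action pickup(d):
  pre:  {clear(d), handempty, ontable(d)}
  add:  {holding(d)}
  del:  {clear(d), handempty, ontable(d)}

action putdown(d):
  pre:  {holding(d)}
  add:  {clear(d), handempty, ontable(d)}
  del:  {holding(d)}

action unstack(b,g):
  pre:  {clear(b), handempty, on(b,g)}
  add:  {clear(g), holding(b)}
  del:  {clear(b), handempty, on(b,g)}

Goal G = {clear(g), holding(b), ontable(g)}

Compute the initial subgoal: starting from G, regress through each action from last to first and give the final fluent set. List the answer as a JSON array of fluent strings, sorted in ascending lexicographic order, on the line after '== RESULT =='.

Work backward from the goal:
  through step 4 (unstack(b,g)): drop {clear(g), holding(b)}, keep {ontable(g)}, require {clear(b), handempty, on(b,g)}
    → {clear(b), handempty, on(b,g), ontable(g)}
  through step 3 (putdown(d)): drop {handempty}, keep {clear(b), on(b,g), ontable(g)}, require {holding(d)}
    → {clear(b), holding(d), on(b,g), ontable(g)}
  through step 2 (pickup(d)): drop {holding(d)}, keep {clear(b), on(b,g), ontable(g)}, require {clear(d), handempty, ontable(d)}
    → {clear(b), clear(d), handempty, on(b,g), ontable(d), ontable(g)}
  through step 1 (putdown(f)): drop {handempty}, keep {clear(b), clear(d), on(b,g), ontable(d), ontable(g)}, require {holding(f)}
    → {clear(b), clear(d), holding(f), on(b,g), ontable(d), ontable(g)}

== RESULT ==
["clear(b)", "clear(d)", "holding(f)", "on(b,g)", "ontable(d)", "ontable(g)"]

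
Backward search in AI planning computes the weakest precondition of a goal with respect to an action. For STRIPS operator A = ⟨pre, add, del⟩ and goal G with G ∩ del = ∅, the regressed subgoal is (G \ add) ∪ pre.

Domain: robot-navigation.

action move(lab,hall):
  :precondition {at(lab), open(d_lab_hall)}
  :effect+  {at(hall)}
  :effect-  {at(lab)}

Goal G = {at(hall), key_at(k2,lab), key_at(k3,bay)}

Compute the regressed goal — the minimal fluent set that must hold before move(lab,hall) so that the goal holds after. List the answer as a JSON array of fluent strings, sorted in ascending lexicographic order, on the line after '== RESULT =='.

Compute (G \ add) ∪ pre:
  G ∩ del = {}  (empty — regression defined)
  G \ add = {at(hall), key_at(k2,lab), key_at(k3,bay)} \ {at(hall)} = {key_at(k2,lab), key_at(k3,bay)}
  ∪ pre   = {key_at(k2,lab), key_at(k3,bay)} ∪ {at(lab), open(d_lab_hall)}
          = {at(lab), key_at(k2,lab), key_at(k3,bay), open(d_lab_hall)}

== RESULT ==
["at(lab)", "key_at(k2,lab)", "key_at(k3,bay)", "open(d_lab_hall)"]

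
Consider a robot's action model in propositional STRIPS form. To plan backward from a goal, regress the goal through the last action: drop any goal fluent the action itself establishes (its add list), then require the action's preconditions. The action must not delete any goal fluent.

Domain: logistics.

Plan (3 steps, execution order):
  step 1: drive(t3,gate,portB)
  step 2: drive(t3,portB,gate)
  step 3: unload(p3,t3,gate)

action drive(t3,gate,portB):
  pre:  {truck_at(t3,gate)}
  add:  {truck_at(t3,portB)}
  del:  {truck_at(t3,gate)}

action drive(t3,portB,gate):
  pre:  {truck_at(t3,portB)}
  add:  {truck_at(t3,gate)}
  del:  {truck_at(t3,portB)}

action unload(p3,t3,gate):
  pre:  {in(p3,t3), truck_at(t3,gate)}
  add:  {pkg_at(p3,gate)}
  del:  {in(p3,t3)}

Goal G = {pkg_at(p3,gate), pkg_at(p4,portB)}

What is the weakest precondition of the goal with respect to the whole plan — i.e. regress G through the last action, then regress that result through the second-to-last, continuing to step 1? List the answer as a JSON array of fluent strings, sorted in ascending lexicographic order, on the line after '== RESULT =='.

Regress step by step:
  through step 3 (unload(p3,t3,gate)): drop {pkg_at(p3,gate)}, keep {pkg_at(p4,portB)}, require {in(p3,t3), truck_at(t3,gate)}
    → {in(p3,t3), pkg_at(p4,portB), truck_at(t3,gate)}
  through step 2 (drive(t3,portB,gate)): drop {truck_at(t3,gate)}, keep {in(p3,t3), pkg_at(p4,portB)}, require {truck_at(t3,portB)}
    → {in(p3,t3), pkg_at(p4,portB), truck_at(t3,portB)}
  through step 1 (drive(t3,gate,portB)): drop {truck_at(t3,portB)}, keep {in(p3,t3), pkg_at(p4,portB)}, require {truck_at(t3,gate)}
    → {in(p3,t3), pkg_at(p4,portB), truck_at(t3,gate)}

== RESULT ==
["in(p3,t3)", "pkg_at(p4,portB)", "truck_at(t3,gate)"]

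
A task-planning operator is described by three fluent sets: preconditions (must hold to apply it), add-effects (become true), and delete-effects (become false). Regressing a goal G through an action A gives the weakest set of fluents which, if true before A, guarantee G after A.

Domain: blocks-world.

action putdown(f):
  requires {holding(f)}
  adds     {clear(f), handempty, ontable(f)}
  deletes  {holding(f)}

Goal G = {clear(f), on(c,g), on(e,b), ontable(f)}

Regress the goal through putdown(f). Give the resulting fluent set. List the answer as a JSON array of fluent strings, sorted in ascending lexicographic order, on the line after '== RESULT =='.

Regress:
  G ∩ del = {}  (empty — regression defined)
  G \ add = {clear(f), on(c,g), on(e,b), ontable(f)} \ {clear(f), handempty, ontable(f)} = {on(c,g), on(e,b)}
  ∪ pre   = {on(c,g), on(e,b)} ∪ {holding(f)}
          = {holding(f), on(c,g), on(e,b)}

== RESULT ==
["holding(f)", "on(c,g)", "on(e,b)"]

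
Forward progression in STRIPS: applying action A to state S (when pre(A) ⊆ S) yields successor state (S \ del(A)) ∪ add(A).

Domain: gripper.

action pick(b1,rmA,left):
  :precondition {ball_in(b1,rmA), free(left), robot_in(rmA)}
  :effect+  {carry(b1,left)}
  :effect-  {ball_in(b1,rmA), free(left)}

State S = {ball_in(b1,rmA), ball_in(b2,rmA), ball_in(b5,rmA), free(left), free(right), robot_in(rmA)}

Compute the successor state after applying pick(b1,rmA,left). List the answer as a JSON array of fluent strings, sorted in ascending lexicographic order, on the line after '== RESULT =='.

Compute (S \ del) ∪ add:
  pre ⊆ S: {ball_in(b1,rmA), free(left), robot_in(rmA)} ⊆ S  — applicable
  S \ del = {ball_in(b2,rmA), ball_in(b5,rmA), free(right), robot_in(rmA)}
  ∪ add   = {ball_in(b2,rmA), ball_in(b5,rmA), carry(b1,left), free(right), robot_in(rmA)}

== RESULT ==
["ball_in(b2,rmA)", "ball_in(b5,rmA)", "carry(b1,left)", "free(right)", "robot_in(rmA)"]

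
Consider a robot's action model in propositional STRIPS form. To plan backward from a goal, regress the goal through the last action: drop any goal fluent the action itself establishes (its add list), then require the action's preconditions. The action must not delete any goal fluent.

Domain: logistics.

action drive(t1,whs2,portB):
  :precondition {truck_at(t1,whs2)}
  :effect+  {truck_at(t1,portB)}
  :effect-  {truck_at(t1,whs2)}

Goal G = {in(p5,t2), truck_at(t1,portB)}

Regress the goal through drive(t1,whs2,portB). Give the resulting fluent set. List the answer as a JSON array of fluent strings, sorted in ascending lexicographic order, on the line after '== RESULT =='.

Compute (G \ add) ∪ pre:
  G ∩ del = {}  (empty — regression defined)
  G \ add = {in(p5,t2), truck_at(t1,portB)} \ {truck_at(t1,portB)} = {in(p5,t2)}
  ∪ pre   = {in(p5,t2)} ∪ {truck_at(t1,whs2)}
          = {in(p5,t2), truck_at(t1,whs2)}

== RESULT ==
["in(p5,t2)", "truck_at(t1,whs2)"]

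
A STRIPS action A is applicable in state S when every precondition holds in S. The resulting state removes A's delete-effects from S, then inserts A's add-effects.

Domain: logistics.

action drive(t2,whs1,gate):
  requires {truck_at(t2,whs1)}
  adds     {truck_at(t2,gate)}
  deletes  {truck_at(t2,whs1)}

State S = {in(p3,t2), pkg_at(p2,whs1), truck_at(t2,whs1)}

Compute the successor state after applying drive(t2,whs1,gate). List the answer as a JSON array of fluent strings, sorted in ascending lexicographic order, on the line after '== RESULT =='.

Compute (S \ del) ∪ add:
  pre ⊆ S: {truck_at(t2,whs1)} ⊆ S  — applicable
  S \ del = {in(p3,t2), pkg_at(p2,whs1)}
  ∪ add   = {in(p3,t2), pkg_at(p2,whs1), truck_at(t2,gate)}

== RESULT ==
["in(p3,t2)", "pkg_at(p2,whs1)", "truck_at(t2,gate)"]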